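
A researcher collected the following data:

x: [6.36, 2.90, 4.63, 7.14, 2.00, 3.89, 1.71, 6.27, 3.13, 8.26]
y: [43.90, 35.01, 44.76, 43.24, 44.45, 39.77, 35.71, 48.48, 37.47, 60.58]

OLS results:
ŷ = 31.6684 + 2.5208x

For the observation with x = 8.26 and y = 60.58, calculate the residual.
Residual = 8.0898

The residual is the difference between the actual value and the predicted value:

Residual = y - ŷ

Step 1: Calculate predicted value
ŷ = 31.6684 + 2.5208 × 8.26
ŷ = 52.4902

Step 2: Calculate residual
Residual = 60.58 - 52.4902
Residual = 8.0898

The residual is positive, so the observed y = 60.58 sits above the regression line (the line underestimates it by 8.0898).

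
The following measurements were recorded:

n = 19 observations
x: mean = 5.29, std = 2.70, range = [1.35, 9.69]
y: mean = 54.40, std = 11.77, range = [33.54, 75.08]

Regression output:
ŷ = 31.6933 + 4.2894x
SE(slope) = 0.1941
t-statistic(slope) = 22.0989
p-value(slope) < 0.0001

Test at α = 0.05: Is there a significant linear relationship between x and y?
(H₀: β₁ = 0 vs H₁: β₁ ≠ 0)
Reject H₀: p-value < 0.0001 < α = 0.05. The linear relationship is significant at the 5% level.

Hypothesis test for the slope coefficient:

H₀: β₁ = 0 (no linear relationship)
H₁: β₁ ≠ 0 (linear relationship exists)

Test statistic: t = β̂₁ / SE(β̂₁) = 4.2894 / 0.1941 = 22.0989

The p-value (<0.0001) is the probability, under H₀, of a t-statistic at least as extreme as |t| = 22.0989 (two-sided, df = n − 2 = 17).

Decision rule: reject H₀ if p-value < α.
p-value < 0.0001 < α = 0.05 → reject H₀.

Conclusion: the linear association between x and y is significant at the 5% level.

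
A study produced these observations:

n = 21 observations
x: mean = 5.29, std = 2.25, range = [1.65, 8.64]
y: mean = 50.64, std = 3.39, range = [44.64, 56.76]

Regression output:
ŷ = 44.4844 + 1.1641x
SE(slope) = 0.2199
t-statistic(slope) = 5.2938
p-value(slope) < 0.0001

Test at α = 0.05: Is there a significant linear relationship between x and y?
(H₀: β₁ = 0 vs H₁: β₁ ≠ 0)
Reject H₀: p-value < 0.0001 < α = 0.05. The linear relationship is significant at the 5% level.

Hypothesis test for the slope coefficient:

H₀: β₁ = 0 (no linear relationship)
H₁: β₁ ≠ 0 (linear relationship exists)

Test statistic: t = β̂₁ / SE(β̂₁) = 1.1641 / 0.2199 = 5.2938

With df = 19, the two-sided p-value for |t| = 5.2938 is <0.0001.

Decision rule: reject H₀ if p-value < α.
p-value < 0.0001 < α = 0.05 → reject H₀.

There is sufficient evidence at the 5% significance level to conclude that a linear relationship exists between x and y.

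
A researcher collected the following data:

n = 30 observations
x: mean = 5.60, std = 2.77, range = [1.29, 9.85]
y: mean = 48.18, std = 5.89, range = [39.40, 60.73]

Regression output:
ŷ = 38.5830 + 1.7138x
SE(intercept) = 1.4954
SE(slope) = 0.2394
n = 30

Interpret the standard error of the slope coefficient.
SE(β̂₁) = 0.2394 is the estimated standard deviation of the slope estimate across repeated samples; relative to β̂₁ = 1.7138 that is 14.0%, a precise estimate.

SE(β̂₁) = s / √Sxx, where s is the residual standard deviation and Sxx = Σ(x − x̄)². It is the yardstick for how far β̂₁ = 1.7138 could plausibly be from the true slope.

Relative precision:
- SE / |β̂₁| = 0.2394 / 1.7138 = 14.0%
- Rule of thumb (under 20%: precise; 20% to under 50%: moderately precise; 50% or more: imprecise) → precise

Rough 95% range (±2 SE): 1.7138 ± 0.4788 → (1.2350, 2.1926).

What drives SE(β̂₁): larger n (here n = 30) → smaller SE.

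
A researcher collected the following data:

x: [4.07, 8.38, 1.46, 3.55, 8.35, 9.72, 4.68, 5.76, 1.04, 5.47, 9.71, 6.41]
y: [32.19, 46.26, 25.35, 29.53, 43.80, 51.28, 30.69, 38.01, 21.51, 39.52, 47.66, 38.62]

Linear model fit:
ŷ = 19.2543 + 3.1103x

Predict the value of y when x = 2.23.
ŷ = 26.1903

Plug x = 2.23 into the fitted line:

ŷ = 19.2543 + 3.1103 × 2.23
ŷ = 19.2543 + 6.9360
ŷ = 26.1903

This is the fitted mean response at that x — an individual observation would come with a wider prediction interval.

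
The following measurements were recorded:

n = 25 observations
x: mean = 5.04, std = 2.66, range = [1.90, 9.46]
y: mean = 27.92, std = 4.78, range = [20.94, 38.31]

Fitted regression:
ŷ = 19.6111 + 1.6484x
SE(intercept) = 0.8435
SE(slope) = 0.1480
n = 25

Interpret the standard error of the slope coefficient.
SE(β̂₁) = 0.1480 is the estimated standard deviation of the slope estimate across repeated samples; relative to β̂₁ = 1.6484 that is 9.0%, a precise estimate.

SE(β̂₁) = s / √Sxx, where s is the residual standard deviation and Sxx = Σ(x − x̄)². It is the yardstick for how far β̂₁ = 1.6484 could plausibly be from the true slope.

Relative precision:
- SE / |β̂₁| = 0.1480 / 1.6484 = 9.0%
- Rule of thumb (under 20%: precise; 20% to under 50%: moderately precise; 50% or more: imprecise) → precise

Link to the t-test: t = β̂₁ / SE(β̂₁) = 1.6484 / 0.1480 = 11.1378, the statistic for H₀: β₁ = 0.

What drives SE(β̂₁): wider spread of x values → smaller SE; more residual scatter → larger SE; larger n (here n = 25) → smaller SE.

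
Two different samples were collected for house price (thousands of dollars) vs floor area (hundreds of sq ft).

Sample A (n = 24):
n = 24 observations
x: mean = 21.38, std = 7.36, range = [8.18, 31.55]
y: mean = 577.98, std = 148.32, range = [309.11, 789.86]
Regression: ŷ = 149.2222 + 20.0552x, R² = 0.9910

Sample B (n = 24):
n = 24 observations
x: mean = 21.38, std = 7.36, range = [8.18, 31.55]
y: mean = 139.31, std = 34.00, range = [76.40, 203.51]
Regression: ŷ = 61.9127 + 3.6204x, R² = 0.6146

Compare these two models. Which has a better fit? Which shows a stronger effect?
Model A has the better fit (R² = 0.9910 vs 0.6146). Model A shows the stronger effect (|β₁| = 20.0552 vs 3.6204).

Model Comparison:

Goodness of fit (R²):
- Model A: R² = 0.9910 → 99.10% of variance in house price explained
- Model B: R² = 0.6146 → 61.46% of variance in house price explained
- 0.9910 > 0.6146 → Model A has the better fit

Which has the larger per-hundred sq ft effect? (|β₁|)
- Model A: β₁ = 20.0552 → predicted house price rises 20.0552 thousand dollars per additional hundred sq ft of floor area
- Model B: β₁ = 3.6204 → predicted house price rises 3.6204 thousand dollars per additional hundred sq ft of floor area
- |20.0552| > |3.6204| → Model A shows the stronger marginal effect

Notes:
- A better fit (higher R²) doesn't necessarily mean a more important relationship.
- The two samples could reflect different populations, time periods, or measurement quality.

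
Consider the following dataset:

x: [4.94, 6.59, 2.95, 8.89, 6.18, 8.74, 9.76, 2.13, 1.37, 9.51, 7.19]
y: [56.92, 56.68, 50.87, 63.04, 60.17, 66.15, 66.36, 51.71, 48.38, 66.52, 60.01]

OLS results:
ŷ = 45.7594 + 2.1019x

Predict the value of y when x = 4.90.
ŷ = 56.0587

To predict y for x = 4.90, substitute into the regression equation:

ŷ = 45.7594 + 2.1019 × 4.90
ŷ = 45.7594 + 10.2993
ŷ = 56.0587

This is the fitted mean response at that x — an individual observation would come with a wider prediction interval.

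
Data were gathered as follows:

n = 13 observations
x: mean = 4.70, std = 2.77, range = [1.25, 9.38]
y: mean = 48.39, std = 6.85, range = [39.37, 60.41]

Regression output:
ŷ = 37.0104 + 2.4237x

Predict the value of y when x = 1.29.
ŷ = 40.1370

To predict y for x = 1.29, substitute into the regression equation:

ŷ = 37.0104 + 2.4237 × 1.29
ŷ = 37.0104 + 3.1266
ŷ = 40.1370

This is the fitted mean response at that x — an individual observation would come with a wider prediction interval.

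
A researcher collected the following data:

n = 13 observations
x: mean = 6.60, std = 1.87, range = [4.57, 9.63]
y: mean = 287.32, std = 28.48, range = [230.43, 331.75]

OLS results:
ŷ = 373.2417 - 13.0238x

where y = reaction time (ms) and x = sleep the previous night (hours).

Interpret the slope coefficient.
On average, reaction time is about 13.0238 ms lower for every extra hour of sleep.

The slope β₁ = -13.0238 gives the rate at which the fitted reaction time changes with sleep.

Interpretation:
- Sleep up by 1 hour → predicted reaction time decreases by 13.0238 ms
- The effect is assumed constant over the observed range of x (linearity)
- The slope describes association in these data, not necessarily a causal effect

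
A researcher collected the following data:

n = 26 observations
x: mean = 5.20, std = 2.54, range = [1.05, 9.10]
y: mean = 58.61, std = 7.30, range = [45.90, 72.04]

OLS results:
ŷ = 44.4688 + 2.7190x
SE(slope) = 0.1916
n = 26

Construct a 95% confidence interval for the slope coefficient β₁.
The 95% CI for β₁ is (2.3236, 3.1144)

Confidence interval for the slope:

The 95% CI for β₁ is: β̂₁ ± t*(α/2, n-2) × SE(β̂₁)

Step 1: Find critical t-value
- Confidence level = 0.95
- Degrees of freedom = n - 2 = 26 - 2 = 24
- t*(α/2, 24) = 2.0639

Step 2: Calculate margin of error
Margin = 2.0639 × 0.1916 = 0.3954

Step 3: Construct interval
CI = 2.7190 ± 0.3954
CI = (2.3236, 3.1144)

Interpretation: We are 95% confident that the true slope β₁ lies between 2.3236 and 3.1144.
Since 0 is outside the interval, a two-sided test at α = 0.05 would reject H₀: β₁ = 0.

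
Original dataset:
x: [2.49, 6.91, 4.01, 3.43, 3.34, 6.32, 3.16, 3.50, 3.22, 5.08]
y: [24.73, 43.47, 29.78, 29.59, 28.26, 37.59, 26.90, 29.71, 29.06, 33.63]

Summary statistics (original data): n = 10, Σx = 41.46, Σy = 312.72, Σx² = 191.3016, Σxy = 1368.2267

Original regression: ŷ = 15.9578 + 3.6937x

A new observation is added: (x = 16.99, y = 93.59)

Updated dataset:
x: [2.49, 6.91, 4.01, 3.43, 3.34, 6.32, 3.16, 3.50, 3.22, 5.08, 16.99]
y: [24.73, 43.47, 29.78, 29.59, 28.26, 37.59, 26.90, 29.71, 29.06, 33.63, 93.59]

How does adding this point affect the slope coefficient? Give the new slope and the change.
Adding the point moves β₁ from 3.6937 to 4.7192, i.e. it increases by 1.0255 (+27.8%).

The new point has HIGH LEVERAGE: x = 16.99 is far from the original mean x̄ = 41.46/10 ≈ 4.15 (original range [2.49, 6.91]).

Step 1: Update the sums with the new point (n goes from 10 to 11)
Σx  = 41.46 + 16.99 = 58.45
Σy  = 312.72 + 93.59 = 406.31
Σx² = 191.3016 + 16.99² = 191.3016 + 288.6601 = 479.9617
Σxy = 1368.2267 + 16.99×93.59 = 1368.2267 + 1590.0941 = 2958.3208

Step 2: Recompute the slope with b₁ = (nΣxy − ΣxΣy) / (nΣx² − (Σx)²)
Numerator   = 11×2958.3208 − 58.45×406.31 = 32541.5288 − 23748.8195 = 8792.7093
Denominator = 11×479.9617 − 58.45² = 5279.5787 − 3416.4025 = 1863.1762
b₁(new) = 8792.7093 / 1863.1762 = 4.7192

(Same formula on the original sums: (10×1368.2267 − 41.46×312.72) / (10×191.3016 − 41.46²) = 716.8958 / 194.0844 = 3.6937, matching the given fit.)

Step 3: Change in slope
Δβ₁ = 4.7192 − 3.6937 = +1.0255
Relative change = +1.0255 / 3.6937 × 100% = +27.8%
→ the slope increases when the point is added.

Because the point sits above the extension of the original line at a high-leverage x, it tilts the fit up.
In practice: investigate whether it comes from the same population as the rest of the sample; refit with and without it and report both if conclusions differ.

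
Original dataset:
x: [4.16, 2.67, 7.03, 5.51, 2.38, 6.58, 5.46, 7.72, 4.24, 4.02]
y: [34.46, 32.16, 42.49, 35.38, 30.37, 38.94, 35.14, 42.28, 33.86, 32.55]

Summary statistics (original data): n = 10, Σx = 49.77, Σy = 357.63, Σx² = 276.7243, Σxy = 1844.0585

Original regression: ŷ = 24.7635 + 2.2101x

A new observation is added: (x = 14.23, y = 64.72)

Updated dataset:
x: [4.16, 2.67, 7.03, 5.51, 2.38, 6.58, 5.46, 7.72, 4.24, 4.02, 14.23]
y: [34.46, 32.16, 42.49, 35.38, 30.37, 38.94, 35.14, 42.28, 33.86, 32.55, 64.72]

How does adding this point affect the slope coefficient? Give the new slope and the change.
New slope β₁ = 2.8798 versus 2.2101 before: a change of +0.6697 (+30.3%).

The new point has HIGH LEVERAGE: x = 14.23 is far from the original mean x̄ = 49.77/10 ≈ 4.98 (original range [2.38, 7.72]).

Step 1: Update the sums with the new point (n goes from 10 to 11)
Σx  = 49.77 + 14.23 = 64.00
Σy  = 357.63 + 64.72 = 422.35
Σx² = 276.7243 + 14.23² = 276.7243 + 202.4929 = 479.2172
Σxy = 1844.0585 + 14.23×64.72 = 1844.0585 + 920.9656 = 2765.0241

Step 2: Recompute the slope with b₁ = (nΣxy − ΣxΣy) / (nΣx² − (Σx)²)
Numerator   = 11×2765.0241 − 64.00×422.35 = 30415.2651 − 27030.4000 = 3384.8651
Denominator = 11×479.2172 − 64.00² = 5271.3892 − 4096.0000 = 1175.3892
b₁(new) = 3384.8651 / 1175.3892 = 2.8798

(Same formula on the original sums: (10×1844.0585 − 49.77×357.63) / (10×276.7243 − 49.77²) = 641.3399 / 290.1901 = 2.2101, matching the given fit.)

Step 3: Change in slope
Δβ₁ = 2.8798 − 2.2101 = +0.6697
Relative change = +0.6697 / 2.2101 × 100% = +30.3%
→ the slope increases when the point is added.

Because the point sits above the extension of the original line at a high-leverage x, it tilts the fit up.
In practice: refit with and without it and report both if conclusions differ; examine leverage (hᵢ) and Cook's distance rather than deleting it automatically.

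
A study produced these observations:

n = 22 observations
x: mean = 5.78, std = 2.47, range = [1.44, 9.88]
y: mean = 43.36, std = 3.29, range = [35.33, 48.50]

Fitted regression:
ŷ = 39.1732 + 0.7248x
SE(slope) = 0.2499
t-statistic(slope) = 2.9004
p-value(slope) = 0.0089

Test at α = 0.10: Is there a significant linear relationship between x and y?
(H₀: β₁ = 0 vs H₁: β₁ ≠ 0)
Since p-value = 0.0089 < α = 0.10, reject H₀ — the slope is significantly different from 0.

Hypothesis test for the slope coefficient:

H₀: β₁ = 0 (no linear relationship)
H₁: β₁ ≠ 0 (linear relationship exists)

Test statistic: t = β̂₁ / SE(β̂₁) = 0.7248 / 0.2499 = 2.9004

With df = 20, the two-sided p-value for |t| = 2.9004 is 0.0089.

Decision rule: reject H₀ if p-value < α.
p-value = 0.0089 < α = 0.10 → reject H₀.

At α = 0.10 the data do provide convincing evidence of a nonzero slope.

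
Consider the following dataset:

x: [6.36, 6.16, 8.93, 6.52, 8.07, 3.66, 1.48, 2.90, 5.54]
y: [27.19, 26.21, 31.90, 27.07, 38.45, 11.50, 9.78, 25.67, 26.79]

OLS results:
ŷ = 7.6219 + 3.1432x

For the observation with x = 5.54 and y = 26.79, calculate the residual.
Residual = 1.7548

The residual is the difference between the actual value and the predicted value:

Residual = y - ŷ

Step 1: Calculate predicted value
ŷ = 7.6219 + 3.1432 × 5.54
ŷ = 25.0352

Step 2: Calculate residual
Residual = 26.79 - 25.0352
Residual = 1.7548

Interpretation: the model underestimates the actual value by 1.7548 at this point (positive residual → observation lies above the fitted line).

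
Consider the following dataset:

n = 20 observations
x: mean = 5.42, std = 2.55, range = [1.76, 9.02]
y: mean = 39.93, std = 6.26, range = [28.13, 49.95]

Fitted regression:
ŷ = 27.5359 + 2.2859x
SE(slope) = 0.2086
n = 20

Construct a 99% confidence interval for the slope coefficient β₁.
The 99% CI for β₁ is (1.6855, 2.8863)

Confidence interval for the slope:

The 99% CI for β₁ is: β̂₁ ± t*(α/2, n-2) × SE(β̂₁)

Step 1: Find critical t-value
- Confidence level = 0.99
- Degrees of freedom = n - 2 = 20 - 2 = 18
- t*(α/2, 18) = 2.8784

Step 2: Calculate margin of error
Margin = 2.8784 × 0.2086 = 0.6004

Step 3: Construct interval
CI = 2.2859 ± 0.6004
CI = (1.6855, 2.8863)

Interpretation: intervals built this way capture the true β₁ in 99% of repeated samples; here the plausible range for the per-unit effect of x on y is 1.6855 to 2.8863.
The interval does not include 0, suggesting a significant linear relationship.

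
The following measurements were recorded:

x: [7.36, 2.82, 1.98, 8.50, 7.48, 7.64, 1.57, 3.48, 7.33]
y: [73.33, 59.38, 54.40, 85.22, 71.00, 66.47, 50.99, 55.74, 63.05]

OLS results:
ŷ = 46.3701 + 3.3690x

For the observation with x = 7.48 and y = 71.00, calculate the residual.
Residual = -0.5702

The residual is the difference between the actual value and the predicted value:

Residual = y - ŷ

Step 1: Calculate predicted value
ŷ = 46.3701 + 3.3690 × 7.48
ŷ = 71.5702

Step 2: Calculate residual
Residual = 71.00 - 71.5702
Residual = -0.5702

The residual is negative, so the observed y = 71.00 sits below the regression line (the line overestimates it by 0.5702).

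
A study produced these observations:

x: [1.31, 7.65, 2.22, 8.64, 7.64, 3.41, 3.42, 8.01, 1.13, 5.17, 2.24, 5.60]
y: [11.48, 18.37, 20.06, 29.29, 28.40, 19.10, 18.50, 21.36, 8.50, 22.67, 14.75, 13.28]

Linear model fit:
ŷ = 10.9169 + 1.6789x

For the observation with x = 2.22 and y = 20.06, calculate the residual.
Residual = 5.4159

The residual is the difference between the actual value and the predicted value:

Residual = y - ŷ

Step 1: Calculate predicted value
ŷ = 10.9169 + 1.6789 × 2.22
ŷ = 14.6441

Step 2: Calculate residual
Residual = 20.06 - 14.6441
Residual = 5.4159

The residual is positive, so the observed y = 20.06 sits above the regression line (the line underestimates it by 5.4159).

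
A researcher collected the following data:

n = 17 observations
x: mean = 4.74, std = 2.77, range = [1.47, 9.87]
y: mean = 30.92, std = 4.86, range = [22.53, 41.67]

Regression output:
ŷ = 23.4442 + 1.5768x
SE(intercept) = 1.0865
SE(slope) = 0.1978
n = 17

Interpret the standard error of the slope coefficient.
The slope 1.5768 is pinned down to within about ±0.1978 (one SE) by these data — relative uncertainty 12.5%, i.e. precise.

SE(β̂₁) = s / √Sxx, where s is the residual standard deviation and Sxx = Σ(x − x̄)². It is the yardstick for how far β̂₁ = 1.5768 could plausibly be from the true slope.

Relative precision:
- SE / |β̂₁| = 0.1978 / 1.5768 = 12.5%
- Rule of thumb (under 20%: precise; 20% to under 50%: moderately precise; 50% or more: imprecise) → precise

Rough 95% range (±2 SE): 1.5768 ± 0.3956 → (1.1812, 1.9724).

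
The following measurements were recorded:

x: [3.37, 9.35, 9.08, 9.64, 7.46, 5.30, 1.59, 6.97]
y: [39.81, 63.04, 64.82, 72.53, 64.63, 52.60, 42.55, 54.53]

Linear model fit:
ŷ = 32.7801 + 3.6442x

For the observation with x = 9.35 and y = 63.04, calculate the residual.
Residual = -3.8134

The residual is the difference between the actual value and the predicted value:

Residual = y - ŷ

Step 1: Calculate predicted value
ŷ = 32.7801 + 3.6442 × 9.35
ŷ = 66.8534

Step 2: Calculate residual
Residual = 63.04 - 66.8534
Residual = -3.8134

The residual is negative, so the observed y = 63.04 sits below the regression line (the line overestimates it by 3.8134).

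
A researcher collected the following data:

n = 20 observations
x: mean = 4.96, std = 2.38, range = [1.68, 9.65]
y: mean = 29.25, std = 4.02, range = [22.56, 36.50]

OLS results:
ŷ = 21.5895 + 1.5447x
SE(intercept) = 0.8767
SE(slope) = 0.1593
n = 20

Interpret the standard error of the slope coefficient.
SE(slope) = 0.1593 measures the uncertainty in the estimated slope. The coefficient is estimated precisely (SE/|β̂₁| = 10.3%).

What SE measures:
- The standard error quantifies the sampling variability of the coefficient estimate
- It is the estimated standard deviation of β̂₁ across hypothetical repeated samples of the same size
- Smaller SE → more precise estimate

Relative precision:
- SE / |β̂₁| = 0.1593 / 1.5447 = 10.3%
- Rule of thumb (under 20%: precise; 20% to under 50%: moderately precise; 50% or more: imprecise) → precise

Rough 95% range (±2 SE): 1.5447 ± 0.3186 → (1.2261, 1.8633).

What drives SE(β̂₁): wider spread of x values → smaller SE; larger n (here n = 20) → smaller SE.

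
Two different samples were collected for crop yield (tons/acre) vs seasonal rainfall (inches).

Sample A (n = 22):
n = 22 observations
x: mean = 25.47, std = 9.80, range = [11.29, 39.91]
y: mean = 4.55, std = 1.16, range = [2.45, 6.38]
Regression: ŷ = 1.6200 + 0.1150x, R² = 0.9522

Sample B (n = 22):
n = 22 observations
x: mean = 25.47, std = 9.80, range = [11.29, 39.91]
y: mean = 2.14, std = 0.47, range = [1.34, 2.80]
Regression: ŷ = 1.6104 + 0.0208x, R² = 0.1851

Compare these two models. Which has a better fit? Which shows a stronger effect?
Model A has the better fit (R² = 0.9522 vs 0.1851). Model A shows the stronger effect (|β₁| = 0.1150 vs 0.0208).

Model Comparison:

Fit — compare R²:
- Model A: R² = 0.9522 → 95.22% of variance in crop yield explained
- Model B: R² = 0.1851 → 18.51% of variance in crop yield explained
- 0.9522 > 0.1851 → Model A has the better fit

Effect size (slope magnitude):
- Model A: β₁ = 0.1150 → predicted crop yield rises 0.1150 tons/acre per additional inch of rainfall
- Model B: β₁ = 0.0208 → predicted crop yield rises 0.0208 tons/acre per additional inch of rainfall
- |0.1150| > |0.0208| → Model A shows the stronger marginal effect

Note: R² measures how tightly points cluster around the line; β₁ measures how steep the line is — they answer different questions.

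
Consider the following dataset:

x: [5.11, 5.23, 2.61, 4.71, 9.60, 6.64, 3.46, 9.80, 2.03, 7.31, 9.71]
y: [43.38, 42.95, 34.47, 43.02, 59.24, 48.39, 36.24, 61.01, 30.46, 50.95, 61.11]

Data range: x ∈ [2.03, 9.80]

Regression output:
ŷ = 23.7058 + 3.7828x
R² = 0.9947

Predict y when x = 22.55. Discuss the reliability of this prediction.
ŷ = 109.0079 (extrapolation — x = 22.55 lies outside [2.03, 9.80], so reliability is low).

Prediction calculation:
ŷ = 23.7058 + 3.7828 × 22.55
ŷ = 109.0079

Reliability:
- Data range: x ∈ [2.03, 9.80]
- Prediction point: x = 22.55 is 12.75 units above the observed range → this is EXTRAPOLATION, not interpolation

Why that matters here:
- Real relationships often flatten, saturate, or turn nonlinear at extremes
- There are no observations near this x to validate the fitted line there

Report the number if required, but flag clearly that it is an extrapolation.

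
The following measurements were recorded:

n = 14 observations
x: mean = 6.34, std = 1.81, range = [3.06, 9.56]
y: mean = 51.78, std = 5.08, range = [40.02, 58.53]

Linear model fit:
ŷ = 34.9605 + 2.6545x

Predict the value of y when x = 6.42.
ŷ = 52.0024

x = 6.42 lies inside the observed range [3.06, 9.56], so the fitted equation applies directly:

ŷ = 34.9605 + 2.6545 × 6.42
ŷ = 34.9605 + 17.0419
ŷ = 52.0024

This is the fitted mean response at that x — an individual observation would come with a wider prediction interval.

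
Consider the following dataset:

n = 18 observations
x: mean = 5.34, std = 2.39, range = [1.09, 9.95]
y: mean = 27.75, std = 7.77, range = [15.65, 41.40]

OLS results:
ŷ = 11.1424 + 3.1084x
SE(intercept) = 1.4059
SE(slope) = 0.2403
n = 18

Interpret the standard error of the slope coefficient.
The slope 3.1084 is pinned down to within about ±0.2403 (one SE) by these data — relative uncertainty 7.7%, i.e. precise.

What SE measures:
- The standard error quantifies the sampling variability of the coefficient estimate
- It is the estimated standard deviation of β̂₁ across hypothetical repeated samples of the same size
- Smaller SE → more precise estimate

Relative precision:
- SE / |β̂₁| = 0.2403 / 3.1084 = 7.7%
- Rule of thumb (under 20%: precise; 20% to under 50%: moderately precise; 50% or more: imprecise) → precise

Link to the t-test: t = β̂₁ / SE(β̂₁) = 3.1084 / 0.2403 = 12.9355, the statistic for H₀: β₁ = 0.

What drives SE(β̂₁): wider spread of x values → smaller SE; more residual scatter → larger SE; larger n (here n = 18) → smaller SE.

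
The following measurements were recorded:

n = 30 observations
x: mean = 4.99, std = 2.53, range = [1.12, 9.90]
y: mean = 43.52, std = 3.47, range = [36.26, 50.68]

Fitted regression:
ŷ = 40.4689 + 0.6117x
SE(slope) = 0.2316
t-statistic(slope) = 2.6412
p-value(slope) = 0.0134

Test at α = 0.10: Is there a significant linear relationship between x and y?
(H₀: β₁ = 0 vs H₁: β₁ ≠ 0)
Since p-value = 0.0134 < α = 0.10, reject H₀ — the slope is significantly different from 0.

Hypothesis test for the slope coefficient:

H₀: β₁ = 0 (no linear relationship)
H₁: β₁ ≠ 0 (linear relationship exists)

Test statistic: t = β̂₁ / SE(β̂₁) = 0.6117 / 0.2316 = 2.6412

The p-value (0.0134) is the probability, under H₀, of a t-statistic at least as extreme as |t| = 2.6412 (two-sided, df = n − 2 = 28).

Decision rule: reject H₀ if p-value < α.
p-value = 0.0134 < α = 0.10 → reject H₀.

At α = 0.10 the data do provide convincing evidence of a nonzero slope.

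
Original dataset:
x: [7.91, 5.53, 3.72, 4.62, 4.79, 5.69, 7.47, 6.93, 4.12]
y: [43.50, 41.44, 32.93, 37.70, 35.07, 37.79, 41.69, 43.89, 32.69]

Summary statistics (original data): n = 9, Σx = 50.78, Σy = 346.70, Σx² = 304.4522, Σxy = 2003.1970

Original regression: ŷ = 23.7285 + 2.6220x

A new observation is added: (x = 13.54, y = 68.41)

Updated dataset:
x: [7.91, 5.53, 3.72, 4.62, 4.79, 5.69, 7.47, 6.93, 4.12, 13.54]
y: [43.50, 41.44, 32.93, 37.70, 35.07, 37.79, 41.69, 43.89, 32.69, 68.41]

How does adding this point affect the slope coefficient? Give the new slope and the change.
Adding the point moves β₁ from 2.6220 to 3.5028, i.e. it increases by 0.8808 (+33.6%).

The new point has HIGH LEVERAGE: x = 13.54 is far from the original mean x̄ = 50.78/9 ≈ 5.64 (original range [3.72, 7.91]).

Step 1: Update the sums with the new point (n goes from 9 to 10)
Σx  = 50.78 + 13.54 = 64.32
Σy  = 346.70 + 68.41 = 415.11
Σx² = 304.4522 + 13.54² = 304.4522 + 183.3316 = 487.7838
Σxy = 2003.1970 + 13.54×68.41 = 2003.1970 + 926.2714 = 2929.4684

Step 2: Recompute the slope with b₁ = (nΣxy − ΣxΣy) / (nΣx² − (Σx)²)
Numerator   = 10×2929.4684 − 64.32×415.11 = 29294.6840 − 26699.8752 = 2594.8088
Denominator = 10×487.7838 − 64.32² = 4877.8380 − 4137.0624 = 740.7756
b₁(new) = 2594.8088 / 740.7756 = 3.5028

(Same formula on the original sums: (9×2003.1970 − 50.78×346.70) / (9×304.4522 − 50.78²) = 423.3470 / 161.4614 = 2.6220, matching the given fit.)

Step 3: Change in slope
Δβ₁ = 3.5028 − 2.6220 = +0.8808
Relative change = +0.8808 / 2.6220 × 100% = +33.6%
→ the slope increases when the point is added.

A high-leverage point only changes the slope if it is off the original line; here y = 68.41 is above the original trend, so the slope increases.
In practice: investigate whether it comes from the same population as the rest of the sample; examine leverage (hᵢ) and Cook's distance rather than deleting it automatically.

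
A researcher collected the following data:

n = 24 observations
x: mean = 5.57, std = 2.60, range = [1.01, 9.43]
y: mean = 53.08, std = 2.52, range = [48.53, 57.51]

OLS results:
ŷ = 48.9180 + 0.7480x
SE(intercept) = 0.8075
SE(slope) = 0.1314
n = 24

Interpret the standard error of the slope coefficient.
The slope 0.7480 is pinned down to within about ±0.1314 (one SE) by these data — relative uncertainty 17.6%, i.e. precise.

SE(β̂₁) = s / √Sxx, where s is the residual standard deviation and Sxx = Σ(x − x̄)². It is the yardstick for how far β̂₁ = 0.7480 could plausibly be from the true slope.

Relative precision:
- SE / |β̂₁| = 0.1314 / 0.7480 = 17.6%
- Rule of thumb (under 20%: precise; 20% to under 50%: moderately precise; 50% or more: imprecise) → precise

Rough 95% range (±2 SE): 0.7480 ± 0.2628 → (0.4852, 1.0108).

What drives SE(β̂₁): larger n (here n = 24) → smaller SE; wider spread of x values → smaller SE; more residual scatter → larger SE.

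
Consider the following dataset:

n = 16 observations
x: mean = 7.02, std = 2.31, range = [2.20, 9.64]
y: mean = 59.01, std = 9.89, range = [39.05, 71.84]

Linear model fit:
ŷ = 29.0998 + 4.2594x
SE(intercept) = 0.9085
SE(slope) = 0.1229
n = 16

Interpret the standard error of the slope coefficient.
SE(slope) = 0.1229 measures the uncertainty in the estimated slope. The coefficient is estimated precisely (SE/|β̂₁| = 2.9%).

SE(β̂₁) = 0.1229 says: if we drew many samples of n = 16 from the same population and refit each time, the fitted slopes would scatter with a standard deviation of roughly 0.1229 around the true β₁.

Relative precision:
- SE / |β̂₁| = 0.1229 / 4.2594 = 2.9%
- Rule of thumb (under 20%: precise; 20% to under 50%: moderately precise; 50% or more: imprecise) → precise

Link to the t-test: t = β̂₁ / SE(β̂₁) = 4.2594 / 0.1229 = 34.6574, the statistic for H₀: β₁ = 0.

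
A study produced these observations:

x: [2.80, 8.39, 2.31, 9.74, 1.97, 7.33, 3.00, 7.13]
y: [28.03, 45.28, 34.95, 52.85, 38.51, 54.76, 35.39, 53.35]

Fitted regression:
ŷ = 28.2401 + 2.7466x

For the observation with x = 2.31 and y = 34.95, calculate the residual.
Residual = 0.3653

The residual is the difference between the actual value and the predicted value:

Residual = y - ŷ

Step 1: Calculate predicted value
ŷ = 28.2401 + 2.7466 × 2.31
ŷ = 34.5847

Step 2: Calculate residual
Residual = 34.95 - 34.5847
Residual = 0.3653

Sign check: y > ŷ, so the point is above the line and the fit underestimates here.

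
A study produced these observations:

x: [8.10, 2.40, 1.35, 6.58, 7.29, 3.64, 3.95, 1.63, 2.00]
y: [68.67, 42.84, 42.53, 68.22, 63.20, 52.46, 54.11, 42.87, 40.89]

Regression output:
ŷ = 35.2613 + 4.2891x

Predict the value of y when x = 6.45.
ŷ = 62.9260

x = 6.45 lies inside the observed range [1.35, 8.10], so the fitted equation applies directly:

ŷ = 35.2613 + 4.2891 × 6.45
ŷ = 35.2613 + 27.6647
ŷ = 62.9260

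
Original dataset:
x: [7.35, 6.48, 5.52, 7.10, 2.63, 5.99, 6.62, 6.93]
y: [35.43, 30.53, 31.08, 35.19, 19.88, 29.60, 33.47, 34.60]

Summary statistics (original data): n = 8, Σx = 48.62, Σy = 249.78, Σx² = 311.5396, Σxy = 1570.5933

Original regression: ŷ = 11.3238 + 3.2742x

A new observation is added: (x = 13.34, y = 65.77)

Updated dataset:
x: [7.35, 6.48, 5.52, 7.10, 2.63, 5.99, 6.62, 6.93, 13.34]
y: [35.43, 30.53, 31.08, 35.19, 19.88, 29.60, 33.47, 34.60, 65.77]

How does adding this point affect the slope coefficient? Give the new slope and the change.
The slope changes from 3.2742 to 4.3788 (change of +1.1046, or +33.7%).

The new point has HIGH LEVERAGE: x = 13.34 is far from the original mean x̄ = 48.62/8 ≈ 6.08 (original range [2.63, 7.35]).

Step 1: Update the sums with the new point (n goes from 8 to 9)
Σx  = 48.62 + 13.34 = 61.96
Σy  = 249.78 + 65.77 = 315.55
Σx² = 311.5396 + 13.34² = 311.5396 + 177.9556 = 489.4952
Σxy = 1570.5933 + 13.34×65.77 = 1570.5933 + 877.3718 = 2447.9651

Step 2: Recompute the slope with b₁ = (nΣxy − ΣxΣy) / (nΣx² − (Σx)²)
Numerator   = 9×2447.9651 − 61.96×315.55 = 22031.6859 − 19551.4780 = 2480.2079
Denominator = 9×489.4952 − 61.96² = 4405.4568 − 3839.0416 = 566.4152
b₁(new) = 2480.2079 / 566.4152 = 4.3788

(Same formula on the original sums: (8×1570.5933 − 48.62×249.78) / (8×311.5396 − 48.62²) = 420.4428 / 128.4124 = 3.2742, matching the given fit.)

Step 3: Change in slope
Δβ₁ = 4.3788 − 3.2742 = +1.1046
Relative change = +1.1046 / 3.2742 × 100% = +33.7%
→ the slope increases when the point is added.

Because the point sits above the extension of the original line at a high-leverage x, it tilts the fit up.
In practice: refit with and without it and report both if conclusions differ.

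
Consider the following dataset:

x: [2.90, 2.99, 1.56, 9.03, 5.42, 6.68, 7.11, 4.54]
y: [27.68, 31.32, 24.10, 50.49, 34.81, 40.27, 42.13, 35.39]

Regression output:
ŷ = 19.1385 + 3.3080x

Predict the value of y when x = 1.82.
ŷ = 25.1591

To predict y for x = 1.82, substitute into the regression equation:

ŷ = 19.1385 + 3.3080 × 1.82
ŷ = 19.1385 + 6.0206
ŷ = 25.1591

This is the fitted mean response at that x — an individual observation would come with a wider prediction interval.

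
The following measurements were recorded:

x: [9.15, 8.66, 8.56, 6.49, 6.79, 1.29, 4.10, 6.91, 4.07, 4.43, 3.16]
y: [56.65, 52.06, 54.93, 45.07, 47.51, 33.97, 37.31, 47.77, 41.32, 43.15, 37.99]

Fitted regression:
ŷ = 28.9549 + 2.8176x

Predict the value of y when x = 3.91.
ŷ = 39.9717

Plug x = 3.91 into the fitted line:

ŷ = 28.9549 + 2.8176 × 3.91
ŷ = 28.9549 + 11.0168
ŷ = 39.9717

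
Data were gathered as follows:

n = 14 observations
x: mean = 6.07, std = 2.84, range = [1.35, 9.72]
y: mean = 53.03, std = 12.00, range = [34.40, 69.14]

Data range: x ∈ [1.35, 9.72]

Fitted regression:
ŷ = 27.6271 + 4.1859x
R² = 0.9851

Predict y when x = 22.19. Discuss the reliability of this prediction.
The equation gives ŷ = 120.5122; however x = 22.19 is 12.47 units above the observed range, so this extrapolated value should not be trusted.

Prediction calculation:
ŷ = 27.6271 + 4.1859 × 22.19
ŷ = 120.5122

Reliability:
- Data range: x ∈ [1.35, 9.72]
- Prediction point: x = 22.19 is 12.47 units above the observed range → this is EXTRAPOLATION, not interpolation

Why that matters here:
- There are no observations near this x to validate the fitted line there
- The standard error of prediction grows with (x − x̄)², and x = 22.19 is far from x̄ = 6.07

Report the number if required, but flag clearly that it is an extrapolation.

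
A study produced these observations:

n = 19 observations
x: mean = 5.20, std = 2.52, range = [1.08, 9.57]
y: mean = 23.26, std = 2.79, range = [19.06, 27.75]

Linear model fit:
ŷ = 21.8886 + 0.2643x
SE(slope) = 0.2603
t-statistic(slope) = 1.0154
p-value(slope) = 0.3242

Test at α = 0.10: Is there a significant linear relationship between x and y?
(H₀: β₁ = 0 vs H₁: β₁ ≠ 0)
Fail to reject H₀: p-value = 0.3242 ≥ α = 0.10. The linear relationship is not significant at the 10% level.

Hypothesis test for the slope coefficient:

H₀: β₁ = 0 (no linear relationship)
H₁: β₁ ≠ 0 (linear relationship exists)

Test statistic: t = β̂₁ / SE(β̂₁) = 0.2643 / 0.2603 = 1.0154

p = 0.3242: how often a slope estimate this far from 0 (in SE units) would arise by chance if β₁ were truly 0.

Decision rule: reject H₀ if p-value < α.
p-value = 0.3242 ≥ α = 0.10 → fail to reject H₀.

Conclusion: the linear association between x and y is not significant at the 10% level.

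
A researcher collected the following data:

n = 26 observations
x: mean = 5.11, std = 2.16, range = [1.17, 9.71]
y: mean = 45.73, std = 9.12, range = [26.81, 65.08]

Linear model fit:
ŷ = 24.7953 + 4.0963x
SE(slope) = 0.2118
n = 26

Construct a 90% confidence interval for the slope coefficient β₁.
The 90% CI for β₁ is (3.7339, 4.4587)

Confidence interval for the slope:

The 90% CI for β₁ is: β̂₁ ± t*(α/2, n-2) × SE(β̂₁)

Step 1: Find critical t-value
- Confidence level = 0.9
- Degrees of freedom = n - 2 = 26 - 2 = 24
- t*(α/2, 24) = 1.7109

Step 2: Calculate margin of error
Margin = 1.7109 × 0.2118 = 0.3624

Step 3: Construct interval
CI = 4.0963 ± 0.3624
CI = (3.7339, 4.4587)

Interpretation: We are 90% confident that the true slope β₁ lies between 3.7339 and 4.4587.
Since 0 is outside the interval, a two-sided test at α = 0.10 would reject H₀: β₁ = 0.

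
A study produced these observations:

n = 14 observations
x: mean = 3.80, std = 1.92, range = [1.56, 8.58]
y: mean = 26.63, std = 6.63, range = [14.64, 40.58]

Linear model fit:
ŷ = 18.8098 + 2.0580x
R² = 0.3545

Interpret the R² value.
About 35.45% of the variability in y is accounted for by the regression on x (R² = 0.3545) — a moderate linear fit.

R² = 1 − SS_res/SS_tot compares the residual scatter to the total scatter of y about its mean.

Here R² = 0.3545:
- Explained: 35.45% of the variation in y
- Unexplained (residual): 100% − 35.45% = 64.55%
- Rule of thumb (below 0.3 weak; 0.3 to below 0.7 moderate; 0.7 and above strong) → moderate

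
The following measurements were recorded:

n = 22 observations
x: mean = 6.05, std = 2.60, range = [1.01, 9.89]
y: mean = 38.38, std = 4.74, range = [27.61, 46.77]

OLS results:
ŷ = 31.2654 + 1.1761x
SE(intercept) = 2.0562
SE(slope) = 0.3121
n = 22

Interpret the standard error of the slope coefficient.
SE(slope) = 0.3121 measures the uncertainty in the estimated slope. The coefficient is estimated with moderate precision (SE/|β̂₁| = 26.5%).

What SE measures:
- The standard error quantifies the sampling variability of the coefficient estimate
- It is the estimated standard deviation of β̂₁ across hypothetical repeated samples of the same size
- Smaller SE → more precise estimate

Relative precision:
- SE / |β̂₁| = 0.3121 / 1.1761 = 26.5%
- Rule of thumb (under 20%: precise; 20% to under 50%: moderately precise; 50% or more: imprecise) → moderately precise

Rough 95% range (±2 SE): 1.1761 ± 0.6242 → (0.5519, 1.8003).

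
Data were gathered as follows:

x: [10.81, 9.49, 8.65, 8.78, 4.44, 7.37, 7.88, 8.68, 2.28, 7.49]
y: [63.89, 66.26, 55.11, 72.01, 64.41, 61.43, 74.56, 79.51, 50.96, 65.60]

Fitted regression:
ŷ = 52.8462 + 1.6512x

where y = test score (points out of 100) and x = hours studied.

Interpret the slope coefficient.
An increase of one hour in study time is associated with a 1.6512 points increase in predicted test score.

The slope β₁ = 1.6512 gives the rate at which the fitted test score changes with study time.

Interpretation:
- Study time up by 1 hour → predicted test score increases by 1.6512 points
- The effect is assumed constant over the observed range of x (linearity)
- The sign (+) gives the direction; the magnitude 1.6512 gives the size of the effect per hour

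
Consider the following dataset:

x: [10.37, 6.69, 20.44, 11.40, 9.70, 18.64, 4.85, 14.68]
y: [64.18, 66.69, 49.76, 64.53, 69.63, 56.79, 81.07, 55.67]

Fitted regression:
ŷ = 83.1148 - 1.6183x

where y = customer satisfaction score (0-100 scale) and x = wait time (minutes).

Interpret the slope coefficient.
On average, satisfaction score is about 1.6183 points lower for every extra minute of wait time.

The slope coefficient β₁ = -1.6183 represents the marginal effect of wait time on satisfaction score.

Interpretation:
- Wait time up by 1 minute → predicted satisfaction score decreases by 1.6183 points
- This is a linear approximation: the same per-unit change is assumed across the whole observed x range
- The sign (−) gives the direction; the magnitude 1.6183 gives the size of the effect per minute

The intercept β₀ = 83.1148 is the predicted satisfaction score when wait time = 0; since the smallest observed x is 4.85, this is an extrapolation and mainly anchors the line.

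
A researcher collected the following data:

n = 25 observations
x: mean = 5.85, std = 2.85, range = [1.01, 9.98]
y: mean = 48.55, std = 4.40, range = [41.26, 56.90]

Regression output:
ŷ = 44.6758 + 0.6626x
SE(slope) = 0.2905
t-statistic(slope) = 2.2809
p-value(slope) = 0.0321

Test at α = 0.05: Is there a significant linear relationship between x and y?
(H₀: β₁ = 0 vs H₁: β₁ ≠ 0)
p-value = 0.0321 < α = 0.05, so we reject H₀. The relationship is significant.

Hypothesis test for the slope coefficient:

H₀: β₁ = 0 (no linear relationship)
H₁: β₁ ≠ 0 (linear relationship exists)

Test statistic: t = β̂₁ / SE(β̂₁) = 0.6626 / 0.2905 = 2.2809

The p-value (0.0321) is the probability, under H₀, of a t-statistic at least as extreme as |t| = 2.2809 (two-sided, df = n − 2 = 23).

Decision rule: reject H₀ if p-value < α.
p-value = 0.0321 < α = 0.05 → reject H₀.

At α = 0.05 the data do provide convincing evidence of a nonzero slope.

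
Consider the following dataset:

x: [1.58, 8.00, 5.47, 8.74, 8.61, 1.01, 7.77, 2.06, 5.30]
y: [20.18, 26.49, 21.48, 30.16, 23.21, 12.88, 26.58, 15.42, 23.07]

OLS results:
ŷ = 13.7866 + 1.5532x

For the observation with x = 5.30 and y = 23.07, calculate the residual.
Residual = 1.0514

The residual is the difference between the actual value and the predicted value:

Residual = y - ŷ

Step 1: Calculate predicted value
ŷ = 13.7866 + 1.5532 × 5.30
ŷ = 22.0186

Step 2: Calculate residual
Residual = 23.07 - 22.0186
Residual = 1.0514

The residual is positive, so the observed y = 23.07 sits above the regression line (the line underestimates it by 1.0514).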